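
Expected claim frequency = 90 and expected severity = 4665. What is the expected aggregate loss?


E[S] = E[N] * E[X]
= 90 * 4665
= 419850


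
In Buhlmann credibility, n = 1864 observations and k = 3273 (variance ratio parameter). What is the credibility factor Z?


Z = n / (n + k)
= 1864 / (1864 + 3273)
= 1864 / 5137
= 0.3629


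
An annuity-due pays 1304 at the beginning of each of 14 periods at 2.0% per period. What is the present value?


PV_due = PMT * (1-(1+i)^(-n))/i * (1+i)
PV_immediate = 15786.5484
PV_due = 15786.5484 * 1.02
= 16102.2794


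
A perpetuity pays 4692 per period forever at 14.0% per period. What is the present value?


PV = PMT / i
= 4692 / 0.14
= 33514.2857


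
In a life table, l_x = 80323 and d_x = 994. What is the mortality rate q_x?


q_x = d_x / l_x
= 994 / 80323
= 0.0124


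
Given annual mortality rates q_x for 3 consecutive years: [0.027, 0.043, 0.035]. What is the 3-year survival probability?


p_k = 1 - q_k for each year
Survival = product of (1 - q_k)
= 0.973 * 0.957 * 0.965
= 0.8986


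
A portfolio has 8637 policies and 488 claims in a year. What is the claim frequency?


frequency = claims / policies
= 488 / 8637
= 0.0565


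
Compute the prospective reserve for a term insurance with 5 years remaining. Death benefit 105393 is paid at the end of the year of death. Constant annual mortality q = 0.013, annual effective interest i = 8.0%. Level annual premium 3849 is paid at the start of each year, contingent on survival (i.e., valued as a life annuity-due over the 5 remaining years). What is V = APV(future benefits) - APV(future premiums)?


v = 1/(1+i) = 0.925926
APV(future benefits) per unit = sum_{k=0}^{4} k_p_x * q * v^(k+1) = 0.050675
APV(future benefits) = 105393 * 0.050675 = 5340.7642
Life annuity-due factor ä_{x:5} = sum_{k=0}^{4} k_p_x * v^k = 4.209902
APV(future premiums) = 3849 * 4.209902 = 16203.9147
V = 5340.7642 - 16203.9147
= -10863.1505


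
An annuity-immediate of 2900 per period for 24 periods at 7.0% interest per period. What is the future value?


FV = PMT * ((1+i)^n - 1) / i
= 2900 * ((1.07)^24 - 1) / 0.07
= 2900 * (5.072367 - 1) / 0.07
= 168712.3452


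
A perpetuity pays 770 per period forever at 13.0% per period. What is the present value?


PV = PMT / i
= 770 / 0.13
= 5923.0769


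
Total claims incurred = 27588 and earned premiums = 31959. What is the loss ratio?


Loss ratio = claims / premiums
= 27588 / 31959
= 0.8632


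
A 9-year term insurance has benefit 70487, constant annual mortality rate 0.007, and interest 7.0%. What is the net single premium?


NSP = benefit * sum_{k=0}^{n-1} k_p_x * q * v^(k+1)
With constant q=0.007, v=0.934579
Sum = 0.04449
NSP = 70487 * 0.04449
= 3135.9672


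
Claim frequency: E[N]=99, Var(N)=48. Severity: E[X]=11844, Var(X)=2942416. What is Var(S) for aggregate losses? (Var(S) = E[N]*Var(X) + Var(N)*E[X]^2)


Var(S) = E[N]*Var(X) + Var(N)*E[X]^2
= 99*2942416 + 48*11844^2
= 291299184 + 6733456128
= 7.0248e+09


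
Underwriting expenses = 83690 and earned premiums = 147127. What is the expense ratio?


Expense ratio = expenses / premiums
= 83690 / 147127
= 0.5688


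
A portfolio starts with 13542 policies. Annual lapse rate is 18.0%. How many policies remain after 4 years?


remaining = initial * (1 - lapse)^years
= 13542 * (1 - 0.18)^4
= 13542 * 0.452122
= 6122.6329


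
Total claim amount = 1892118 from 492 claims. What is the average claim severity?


severity = total / number
= 1892118 / 492
= 3845.7683


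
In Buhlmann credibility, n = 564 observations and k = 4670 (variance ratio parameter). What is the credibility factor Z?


Z = n / (n + k)
= 564 / (564 + 4670)
= 564 / 5234
= 0.1078


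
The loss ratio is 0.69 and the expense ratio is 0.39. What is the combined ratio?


Combined ratio = loss ratio + expense ratio
= 0.69 + 0.39
= 1.08


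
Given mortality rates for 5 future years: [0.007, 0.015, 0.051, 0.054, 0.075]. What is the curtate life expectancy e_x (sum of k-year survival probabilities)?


e_x = sum_{k=1}^{n} k_p_x
k_p_x values:
  1_p_x = 0.993
  2_p_x = 0.978105
  3_p_x = 0.928222
  4_p_x = 0.878098
  5_p_x = 0.81224
e_x = 4.5897


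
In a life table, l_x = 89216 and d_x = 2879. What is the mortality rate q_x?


q_x = d_x / l_x
= 2879 / 89216
= 0.0323


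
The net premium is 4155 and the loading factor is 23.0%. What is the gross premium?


Gross = net * (1 + loading)
= 4155 * (1 + 0.23)
= 4155 * 1.23
= 5110.65


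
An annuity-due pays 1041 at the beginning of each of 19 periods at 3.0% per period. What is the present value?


PV_due = PMT * (1-(1+i)^(-n))/i * (1+i)
PV_immediate = 14911.0749
PV_due = 14911.0749 * 1.03
= 15358.4071


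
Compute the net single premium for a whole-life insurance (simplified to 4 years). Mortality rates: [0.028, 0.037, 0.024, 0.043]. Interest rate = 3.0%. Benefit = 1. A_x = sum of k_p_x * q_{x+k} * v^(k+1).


v = 0.970874
Year 0: k_p_x=1.0, q=0.028, term=0.027184
Year 1: k_p_x=0.972, q=0.037, term=0.0339
Year 2: k_p_x=0.936036, q=0.024, term=0.020559
Year 3: k_p_x=0.913571, q=0.043, term=0.034903
A_x = 0.1165


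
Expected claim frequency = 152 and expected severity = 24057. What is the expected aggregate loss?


E[S] = E[N] * E[X]
= 152 * 24057
= 3.6567e+06


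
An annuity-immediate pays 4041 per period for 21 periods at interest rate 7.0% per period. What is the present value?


PV = PMT * (1 - (1+i)^(-n)) / i
= 4041 * (1 - (1+0.07)^(-21)) / 0.07
= 4041 * (1 - 0.241513) / 0.07
= 4041 * 10.835527
= 43786.3659


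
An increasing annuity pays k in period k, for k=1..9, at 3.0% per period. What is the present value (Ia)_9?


(Ia)_n = sum_{k=1}^{n} k * v^k, v = 1/(1+i)
v = 0.970874
Sum computed term by term:
(Ia)_9 = 37.3981


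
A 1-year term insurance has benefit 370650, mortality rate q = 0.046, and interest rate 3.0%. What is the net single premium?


NSP = benefit * q * v
v = 1/(1+i) = 0.970874
NSP = 370650 * 0.046 * 0.970874
= 16553.301


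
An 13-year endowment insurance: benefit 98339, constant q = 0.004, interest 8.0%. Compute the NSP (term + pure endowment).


Term component = 3048.3692
Pure endowment = 13_p_x * v^13 * benefit = 0.94923 * 0.367698 * 98339 = 34323.247
NSP = 37371.6162


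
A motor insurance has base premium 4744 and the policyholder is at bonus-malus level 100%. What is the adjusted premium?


adjusted = base * BM_level / 100
= 4744 * 100 / 100
= 4744 * 1.0
= 4744.0


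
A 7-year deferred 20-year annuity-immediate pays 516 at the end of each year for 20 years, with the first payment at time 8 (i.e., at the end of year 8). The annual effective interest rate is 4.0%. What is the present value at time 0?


PV at time 7 of the 20-year annuity-immediate:
a_n = 516 * (1-(1+0.04)^(-20))/0.04 = 7012.6084
Discount back 7 years to time 0:
PV = 7012.6084 * (1+0.04)^(-7)
= 7012.6084 * 0.759918
= 5329.006


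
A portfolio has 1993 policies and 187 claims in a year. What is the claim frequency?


frequency = claims / policies
= 187 / 1993
= 0.0938


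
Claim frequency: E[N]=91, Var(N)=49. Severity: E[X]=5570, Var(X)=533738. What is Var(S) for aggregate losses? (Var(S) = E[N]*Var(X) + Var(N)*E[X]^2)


Var(S) = E[N]*Var(X) + Var(N)*E[X]^2
= 91*533738 + 49*5570^2
= 48570158 + 1520220100
= 1.5688e+09


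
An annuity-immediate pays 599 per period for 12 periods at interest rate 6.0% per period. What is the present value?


PV = PMT * (1 - (1+i)^(-n)) / i
= 599 * (1 - (1+0.06)^(-12)) / 0.06
= 599 * (1 - 0.496969) / 0.06
= 599 * 8.383844
= 5021.9225


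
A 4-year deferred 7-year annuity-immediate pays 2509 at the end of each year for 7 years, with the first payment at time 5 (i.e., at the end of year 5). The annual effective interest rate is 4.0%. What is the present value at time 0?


PV at time 4 of the 7-year annuity-immediate:
a_n = 2509 * (1-(1+0.04)^(-7))/0.04 = 15059.1552
Discount back 4 years to time 0:
PV = 15059.1552 * (1+0.04)^(-4)
= 15059.1552 * 0.854804
= 12872.629


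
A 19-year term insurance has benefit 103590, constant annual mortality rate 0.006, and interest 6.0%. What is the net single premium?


NSP = benefit * sum_{k=0}^{n-1} k_p_x * q * v^(k+1)
With constant q=0.006, v=0.943396
Sum = 0.064109
NSP = 103590 * 0.064109
= 6641.0455


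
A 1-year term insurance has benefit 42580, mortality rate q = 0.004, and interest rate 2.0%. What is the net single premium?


NSP = benefit * q * v
v = 1/(1+i) = 0.980392
NSP = 42580 * 0.004 * 0.980392
= 166.9804


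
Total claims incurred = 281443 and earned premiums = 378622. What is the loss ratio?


Loss ratio = claims / premiums
= 281443 / 378622
= 0.7433


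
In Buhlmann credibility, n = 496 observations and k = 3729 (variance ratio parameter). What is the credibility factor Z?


Z = n / (n + k)
= 496 / (496 + 3729)
= 496 / 4225
= 0.1174


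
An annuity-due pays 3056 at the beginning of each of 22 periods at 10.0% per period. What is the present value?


PV_due = PMT * (1-(1+i)^(-n))/i * (1+i)
PV_immediate = 26805.827
PV_due = 26805.827 * 1.1
= 29486.4098


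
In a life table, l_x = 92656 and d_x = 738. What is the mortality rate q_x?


q_x = d_x / l_x
= 738 / 92656
= 0.008


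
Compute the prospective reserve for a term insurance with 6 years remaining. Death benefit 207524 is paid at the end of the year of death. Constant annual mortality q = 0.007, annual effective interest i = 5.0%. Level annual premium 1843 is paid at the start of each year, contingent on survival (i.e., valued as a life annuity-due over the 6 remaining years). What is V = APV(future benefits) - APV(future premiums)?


v = 1/(1+i) = 0.952381
APV(future benefits) per unit = sum_{k=0}^{5} k_p_x * q * v^(k+1) = 0.034949
APV(future benefits) = 207524 * 0.034949 = 7252.6941
Life annuity-due factor ä_{x:6} = sum_{k=0}^{5} k_p_x * v^k = 5.242305
APV(future premiums) = 1843 * 5.242305 = 9661.5682
V = 7252.6941 - 9661.5682
= -2408.8741


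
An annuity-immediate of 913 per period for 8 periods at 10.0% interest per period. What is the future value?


FV = PMT * ((1+i)^n - 1) / i
= 913 * ((1.1)^8 - 1) / 0.1
= 913 * (2.143589 - 1) / 0.1
= 10440.9658


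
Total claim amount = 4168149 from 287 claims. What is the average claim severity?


severity = total / number
= 4168149 / 287
= 14523.1672


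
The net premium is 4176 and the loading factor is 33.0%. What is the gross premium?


Gross = net * (1 + loading)
= 4176 * (1 + 0.33)
= 4176 * 1.33
= 5554.08


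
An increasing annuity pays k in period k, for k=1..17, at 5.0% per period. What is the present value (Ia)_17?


(Ia)_n = sum_{k=1}^{n} k * v^k, v = 1/(1+i)
v = 0.952381
Sum computed term by term:
(Ia)_17 = 88.4145


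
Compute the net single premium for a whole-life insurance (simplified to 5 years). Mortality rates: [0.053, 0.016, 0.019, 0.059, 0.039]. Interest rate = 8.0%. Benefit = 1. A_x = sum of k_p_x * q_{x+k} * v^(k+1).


v = 0.925926
Year 0: k_p_x=1.0, q=0.053, term=0.049074
Year 1: k_p_x=0.947, q=0.016, term=0.01299
Year 2: k_p_x=0.931848, q=0.019, term=0.014055
Year 3: k_p_x=0.914143, q=0.059, term=0.039643
Year 4: k_p_x=0.860208, q=0.039, term=0.022832
A_x = 0.1386


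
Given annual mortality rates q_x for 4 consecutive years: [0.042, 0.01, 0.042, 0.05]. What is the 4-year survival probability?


p_k = 1 - q_k for each year
Survival = product of (1 - q_k)
= 0.958 * 0.99 * 0.958 * 0.95
= 0.8632


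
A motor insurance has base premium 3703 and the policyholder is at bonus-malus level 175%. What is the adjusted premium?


adjusted = base * BM_level / 100
= 3703 * 175 / 100
= 3703 * 1.75
= 6480.25


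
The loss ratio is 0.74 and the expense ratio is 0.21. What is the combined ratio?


Combined ratio = loss ratio + expense ratio
= 0.74 + 0.21
= 0.95


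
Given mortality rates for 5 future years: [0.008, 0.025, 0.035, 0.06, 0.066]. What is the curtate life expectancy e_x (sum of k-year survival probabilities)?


e_x = sum_{k=1}^{n} k_p_x
k_p_x values:
  1_p_x = 0.992
  2_p_x = 0.9672
  3_p_x = 0.933348
  4_p_x = 0.877347
  5_p_x = 0.819442
e_x = 4.5893


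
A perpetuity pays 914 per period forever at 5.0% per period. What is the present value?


PV = PMT / i
= 914 / 0.05
= 18280.0


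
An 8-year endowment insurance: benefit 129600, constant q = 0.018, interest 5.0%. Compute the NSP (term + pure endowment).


Term component = 14226.6963
Pure endowment = 8_p_x * v^8 * benefit = 0.864753 * 0.676839 * 129600 = 75854.7028
NSP = 90081.3991


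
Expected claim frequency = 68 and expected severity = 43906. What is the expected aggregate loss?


E[S] = E[N] * E[X]
= 68 * 43906
= 2.9856e+06


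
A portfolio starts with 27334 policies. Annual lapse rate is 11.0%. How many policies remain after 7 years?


remaining = initial * (1 - lapse)^years
= 27334 * (1 - 0.11)^7
= 27334 * 0.442313
= 12090.1931


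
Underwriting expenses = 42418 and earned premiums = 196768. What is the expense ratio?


Expense ratio = expenses / premiums
= 42418 / 196768
= 0.2156


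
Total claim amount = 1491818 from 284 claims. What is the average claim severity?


severity = total / number
= 1491818 / 284
= 5252.8803


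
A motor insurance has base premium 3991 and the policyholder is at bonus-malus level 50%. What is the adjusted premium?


adjusted = base * BM_level / 100
= 3991 * 50 / 100
= 3991 * 0.5
= 1995.5


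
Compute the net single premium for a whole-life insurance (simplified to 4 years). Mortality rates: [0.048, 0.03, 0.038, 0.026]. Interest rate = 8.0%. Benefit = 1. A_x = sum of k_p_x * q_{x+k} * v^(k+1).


v = 0.925926
Year 0: k_p_x=1.0, q=0.048, term=0.044444
Year 1: k_p_x=0.952, q=0.03, term=0.024486
Year 2: k_p_x=0.92344, q=0.038, term=0.027856
Year 3: k_p_x=0.888349, q=0.026, term=0.016977
A_x = 0.1138


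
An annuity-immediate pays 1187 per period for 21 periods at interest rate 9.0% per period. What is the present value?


PV = PMT * (1 - (1+i)^(-n)) / i
= 1187 * (1 - (1+0.09)^(-21)) / 0.09
= 1187 * (1 - 0.163698) / 0.09
= 1187 * 9.292244
= 11029.8933


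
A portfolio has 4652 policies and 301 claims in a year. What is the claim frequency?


frequency = claims / policies
= 301 / 4652
= 0.0647


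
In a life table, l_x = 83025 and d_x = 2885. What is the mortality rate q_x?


q_x = d_x / l_x
= 2885 / 83025
= 0.0347


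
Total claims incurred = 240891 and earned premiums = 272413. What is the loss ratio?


Loss ratio = claims / premiums
= 240891 / 272413
= 0.8843


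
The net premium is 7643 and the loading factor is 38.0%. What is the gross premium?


Gross = net * (1 + loading)
= 7643 * (1 + 0.38)
= 7643 * 1.38
= 10547.34


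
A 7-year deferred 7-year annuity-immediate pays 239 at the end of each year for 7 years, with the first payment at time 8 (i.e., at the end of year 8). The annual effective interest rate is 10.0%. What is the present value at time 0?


PV at time 7 of the 7-year annuity-immediate:
a_n = 239 * (1-(1+0.1)^(-7))/0.1 = 1163.5521
Discount back 7 years to time 0:
PV = 1163.5521 * (1+0.1)^(-7)
= 1163.5521 * 0.513158
= 597.0862


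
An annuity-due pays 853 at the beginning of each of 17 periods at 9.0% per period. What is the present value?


PV_due = PMT * (1-(1+i)^(-n))/i * (1+i)
PV_immediate = 7287.7176
PV_due = 7287.7176 * 1.09
= 7943.6121


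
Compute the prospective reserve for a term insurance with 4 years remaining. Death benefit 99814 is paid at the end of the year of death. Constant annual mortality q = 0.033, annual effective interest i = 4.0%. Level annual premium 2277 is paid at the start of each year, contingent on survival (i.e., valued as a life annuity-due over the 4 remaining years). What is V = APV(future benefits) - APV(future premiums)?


v = 1/(1+i) = 0.961538
APV(future benefits) per unit = sum_{k=0}^{3} k_p_x * q * v^(k+1) = 0.114174
APV(future benefits) = 99814 * 0.114174 = 11396.1549
Life annuity-due factor ä_{x:4} = sum_{k=0}^{3} k_p_x * v^k = 3.598208
APV(future premiums) = 2277 * 3.598208 = 8193.12
V = 11396.1549 - 8193.12
= 3203.0349


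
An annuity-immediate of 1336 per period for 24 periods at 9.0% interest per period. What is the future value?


FV = PMT * ((1+i)^n - 1) / i
= 1336 * ((1.09)^24 - 1) / 0.09
= 1336 * (7.911083 - 1) / 0.09
= 102591.1902


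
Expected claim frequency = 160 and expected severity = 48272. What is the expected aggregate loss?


E[S] = E[N] * E[X]
= 160 * 48272
= 7.7235e+06


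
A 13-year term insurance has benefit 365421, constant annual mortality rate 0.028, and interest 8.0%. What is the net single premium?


NSP = benefit * sum_{k=0}^{n-1} k_p_x * q * v^(k+1)
With constant q=0.028, v=0.925926
Sum = 0.193359
NSP = 365421 * 0.193359
= 70657.4516


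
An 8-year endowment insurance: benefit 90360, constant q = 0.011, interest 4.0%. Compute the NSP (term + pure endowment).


Term component = 6454.6725
Pure endowment = 8_p_x * v^8 * benefit = 0.915314 * 0.73069 * 90360 = 60433.7913
NSP = 66888.4638


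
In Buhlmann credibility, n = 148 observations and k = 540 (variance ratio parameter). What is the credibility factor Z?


Z = n / (n + k)
= 148 / (148 + 540)
= 148 / 688
= 0.2151


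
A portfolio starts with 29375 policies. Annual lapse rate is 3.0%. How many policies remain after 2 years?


remaining = initial * (1 - lapse)^years
= 29375 * (1 - 0.03)^2
= 29375 * 0.9409
= 27638.9375


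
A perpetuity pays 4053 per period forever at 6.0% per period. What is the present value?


PV = PMT / i
= 4053 / 0.06
= 67550.0


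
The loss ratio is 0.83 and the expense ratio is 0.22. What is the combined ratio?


Combined ratio = loss ratio + expense ratio
= 0.83 + 0.22
= 1.05


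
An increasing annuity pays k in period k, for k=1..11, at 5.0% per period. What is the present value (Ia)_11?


(Ia)_n = sum_{k=1}^{n} k * v^k, v = 1/(1+i)
v = 0.952381
Sum computed term by term:
(Ia)_11 = 45.8053


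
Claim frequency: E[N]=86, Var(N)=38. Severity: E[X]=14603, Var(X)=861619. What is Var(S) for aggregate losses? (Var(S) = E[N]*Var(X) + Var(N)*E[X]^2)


Var(S) = E[N]*Var(X) + Var(N)*E[X]^2
= 86*861619 + 38*14603^2
= 74099234 + 8103409142
= 8.1775e+09


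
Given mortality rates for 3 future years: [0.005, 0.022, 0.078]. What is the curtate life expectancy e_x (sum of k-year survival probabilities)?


e_x = sum_{k=1}^{n} k_p_x
k_p_x values:
  1_p_x = 0.995
  2_p_x = 0.97311
  3_p_x = 0.897207
e_x = 2.8653


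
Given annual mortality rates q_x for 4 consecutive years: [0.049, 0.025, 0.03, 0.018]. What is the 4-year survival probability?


p_k = 1 - q_k for each year
Survival = product of (1 - q_k)
= 0.951 * 0.975 * 0.97 * 0.982
= 0.8832


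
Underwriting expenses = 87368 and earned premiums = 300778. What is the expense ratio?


Expense ratio = expenses / premiums
= 87368 / 300778
= 0.2905


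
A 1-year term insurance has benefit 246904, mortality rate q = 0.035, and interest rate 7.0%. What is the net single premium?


NSP = benefit * q * v
v = 1/(1+i) = 0.934579
NSP = 246904 * 0.035 * 0.934579
= 8076.2991


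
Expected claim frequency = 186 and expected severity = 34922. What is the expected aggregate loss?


E[S] = E[N] * E[X]
= 186 * 34922
= 6.4955e+06


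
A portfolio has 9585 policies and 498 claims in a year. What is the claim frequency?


frequency = claims / policies
= 498 / 9585
= 0.052


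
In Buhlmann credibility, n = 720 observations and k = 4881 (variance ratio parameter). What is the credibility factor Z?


Z = n / (n + k)
= 720 / (720 + 4881)
= 720 / 5601
= 0.1285


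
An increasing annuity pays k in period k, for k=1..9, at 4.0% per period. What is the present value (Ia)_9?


(Ia)_n = sum_{k=1}^{n} k * v^k, v = 1/(1+i)
v = 0.961538
Sum computed term by term:
(Ia)_9 = 35.2366


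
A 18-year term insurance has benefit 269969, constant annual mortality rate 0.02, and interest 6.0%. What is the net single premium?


NSP = benefit * sum_{k=0}^{n-1} k_p_x * q * v^(k+1)
With constant q=0.02, v=0.943396
Sum = 0.189116
NSP = 269969 * 0.189116
= 51055.434


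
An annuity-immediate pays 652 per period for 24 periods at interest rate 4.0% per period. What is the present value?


PV = PMT * (1 - (1+i)^(-n)) / i
= 652 * (1 - (1+0.04)^(-24)) / 0.04
= 652 * (1 - 0.390121) / 0.04
= 652 * 15.246963
= 9941.02


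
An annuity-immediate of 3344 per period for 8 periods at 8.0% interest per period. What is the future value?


FV = PMT * ((1+i)^n - 1) / i
= 3344 * ((1.08)^8 - 1) / 0.08
= 3344 * (1.85093 - 1) / 0.08
= 35568.8828


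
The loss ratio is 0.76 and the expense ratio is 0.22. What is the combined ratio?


Combined ratio = loss ratio + expense ratio
= 0.76 + 0.22
= 0.98


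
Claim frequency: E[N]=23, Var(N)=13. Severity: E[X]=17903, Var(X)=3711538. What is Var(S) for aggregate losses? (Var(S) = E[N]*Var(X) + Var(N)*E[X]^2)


Var(S) = E[N]*Var(X) + Var(N)*E[X]^2
= 23*3711538 + 13*17903^2
= 85365374 + 4166726317
= 4.2521e+09


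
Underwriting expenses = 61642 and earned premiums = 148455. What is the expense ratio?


Expense ratio = expenses / premiums
= 61642 / 148455
= 0.4152


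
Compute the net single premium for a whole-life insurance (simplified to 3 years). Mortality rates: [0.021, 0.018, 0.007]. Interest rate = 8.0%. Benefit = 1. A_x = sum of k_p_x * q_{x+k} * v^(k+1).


v = 0.925926
Year 0: k_p_x=1.0, q=0.021, term=0.019444
Year 1: k_p_x=0.979, q=0.018, term=0.015108
Year 2: k_p_x=0.961378, q=0.007, term=0.005342
A_x = 0.0399


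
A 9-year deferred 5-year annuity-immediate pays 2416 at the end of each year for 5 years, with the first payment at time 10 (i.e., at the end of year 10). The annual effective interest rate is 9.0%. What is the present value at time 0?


PV at time 9 of the 5-year annuity-immediate:
a_n = 2416 * (1-(1+0.09)^(-5))/0.09 = 9397.3975
Discount back 9 years to time 0:
PV = 9397.3975 * (1+0.09)^(-9)
= 9397.3975 * 0.460428
= 4326.8228


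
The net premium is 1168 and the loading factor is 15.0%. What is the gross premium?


Gross = net * (1 + loading)
= 1168 * (1 + 0.15)
= 1168 * 1.15
= 1343.2


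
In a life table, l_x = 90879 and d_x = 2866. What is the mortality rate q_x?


q_x = d_x / l_x
= 2866 / 90879
= 0.0315


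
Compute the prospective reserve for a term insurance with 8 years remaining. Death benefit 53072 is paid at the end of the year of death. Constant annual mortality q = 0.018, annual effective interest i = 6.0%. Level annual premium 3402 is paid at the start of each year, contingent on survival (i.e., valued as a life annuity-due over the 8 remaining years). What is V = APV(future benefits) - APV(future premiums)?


v = 1/(1+i) = 0.943396
APV(future benefits) per unit = sum_{k=0}^{7} k_p_x * q * v^(k+1) = 0.105564
APV(future benefits) = 53072 * 0.105564 = 5602.4863
Life annuity-due factor ä_{x:8} = sum_{k=0}^{7} k_p_x * v^k = 6.21654
APV(future premiums) = 3402 * 6.21654 = 21148.6681
V = 5602.4863 - 21148.6681
= -15546.1818


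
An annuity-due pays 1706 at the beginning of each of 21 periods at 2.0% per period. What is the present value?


PV_due = PMT * (1-(1+i)^(-n))/i * (1+i)
PV_immediate = 29021.1228
PV_due = 29021.1228 * 1.02
= 29601.5453


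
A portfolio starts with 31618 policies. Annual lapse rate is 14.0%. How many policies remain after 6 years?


remaining = initial * (1 - lapse)^years
= 31618 * (1 - 0.14)^6
= 31618 * 0.404567
= 12791.6068


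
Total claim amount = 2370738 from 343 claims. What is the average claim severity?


severity = total / number
= 2370738 / 343
= 6911.7726


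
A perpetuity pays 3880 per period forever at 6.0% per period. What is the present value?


PV = PMT / i
= 3880 / 0.06
= 64666.6667


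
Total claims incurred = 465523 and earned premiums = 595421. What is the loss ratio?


Loss ratio = claims / premiums
= 465523 / 595421
= 0.7818


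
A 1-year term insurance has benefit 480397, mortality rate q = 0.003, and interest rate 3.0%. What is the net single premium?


NSP = benefit * q * v
v = 1/(1+i) = 0.970874
NSP = 480397 * 0.003 * 0.970874
= 1399.2146


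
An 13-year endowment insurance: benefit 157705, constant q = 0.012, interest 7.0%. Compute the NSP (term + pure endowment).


Term component = 14892.9259
Pure endowment = 13_p_x * v^13 * benefit = 0.854752 * 0.414964 * 157705 = 55936.6731
NSP = 70829.599


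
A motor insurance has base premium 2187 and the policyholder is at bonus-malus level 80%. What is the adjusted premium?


adjusted = base * BM_level / 100
= 2187 * 80 / 100
= 2187 * 0.8
= 1749.6


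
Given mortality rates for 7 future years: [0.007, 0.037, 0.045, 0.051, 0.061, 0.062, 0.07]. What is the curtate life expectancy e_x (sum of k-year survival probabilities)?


e_x = sum_{k=1}^{n} k_p_x
k_p_x values:
  1_p_x = 0.993
  2_p_x = 0.956259
  3_p_x = 0.913227
  4_p_x = 0.866653
  5_p_x = 0.813787
  6_p_x = 0.763332
  7_p_x = 0.709899
e_x = 6.0162


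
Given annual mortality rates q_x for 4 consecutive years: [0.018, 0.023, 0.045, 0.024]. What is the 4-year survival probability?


p_k = 1 - q_k for each year
Survival = product of (1 - q_k)
= 0.982 * 0.977 * 0.955 * 0.976
= 0.8943


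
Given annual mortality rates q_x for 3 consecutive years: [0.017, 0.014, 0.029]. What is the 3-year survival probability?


p_k = 1 - q_k for each year
Survival = product of (1 - q_k)
= 0.983 * 0.986 * 0.971
= 0.9411


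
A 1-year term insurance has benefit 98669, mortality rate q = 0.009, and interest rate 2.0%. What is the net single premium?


NSP = benefit * q * v
v = 1/(1+i) = 0.980392
NSP = 98669 * 0.009 * 0.980392
= 870.6088


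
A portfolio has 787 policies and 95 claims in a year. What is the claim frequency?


frequency = claims / policies
= 95 / 787
= 0.1207


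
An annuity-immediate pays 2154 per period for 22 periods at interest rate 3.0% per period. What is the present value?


PV = PMT * (1 - (1+i)^(-n)) / i
= 2154 * (1 - (1+0.03)^(-22)) / 0.03
= 2154 * (1 - 0.521893) / 0.03
= 2154 * 15.936917
= 34328.1184


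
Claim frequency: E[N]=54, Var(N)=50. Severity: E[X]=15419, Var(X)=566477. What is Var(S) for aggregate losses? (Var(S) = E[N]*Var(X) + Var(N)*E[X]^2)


Var(S) = E[N]*Var(X) + Var(N)*E[X]^2
= 54*566477 + 50*15419^2
= 30589758 + 11887278050
= 1.1918e+10


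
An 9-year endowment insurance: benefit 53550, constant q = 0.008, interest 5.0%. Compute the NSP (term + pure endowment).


Term component = 2957.032
Pure endowment = 9_p_x * v^9 * benefit = 0.930262 * 0.644609 * 53550 = 32111.5177
NSP = 35068.5498


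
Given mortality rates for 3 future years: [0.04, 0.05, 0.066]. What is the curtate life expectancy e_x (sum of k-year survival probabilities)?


e_x = sum_{k=1}^{n} k_p_x
k_p_x values:
  1_p_x = 0.96
  2_p_x = 0.912
  3_p_x = 0.851808
e_x = 2.7238


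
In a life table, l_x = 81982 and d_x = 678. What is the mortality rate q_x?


q_x = d_x / l_x
= 678 / 81982
= 0.0083


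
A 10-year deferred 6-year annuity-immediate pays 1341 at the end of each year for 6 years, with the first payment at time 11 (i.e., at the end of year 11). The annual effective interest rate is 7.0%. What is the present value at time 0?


PV at time 10 of the 6-year annuity-immediate:
a_n = 1341 * (1-(1+0.07)^(-6))/0.07 = 6391.9297
Discount back 10 years to time 0:
PV = 6391.9297 * (1+0.07)^(-10)
= 6391.9297 * 0.508349
= 3249.3329


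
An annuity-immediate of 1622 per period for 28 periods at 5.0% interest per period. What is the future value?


FV = PMT * ((1+i)^n - 1) / i
= 1622 * ((1.05)^28 - 1) / 0.05
= 1622 * (3.920129 - 1) / 0.05
= 94728.9893


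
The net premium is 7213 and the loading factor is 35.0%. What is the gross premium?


Gross = net * (1 + loading)
= 7213 * (1 + 0.35)
= 7213 * 1.35
= 9737.55


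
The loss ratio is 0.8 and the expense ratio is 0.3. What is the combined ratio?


Combined ratio = loss ratio + expense ratio
= 0.8 + 0.3
= 1.1


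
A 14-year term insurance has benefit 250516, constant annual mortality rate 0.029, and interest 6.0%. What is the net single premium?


NSP = benefit * sum_{k=0}^{n-1} k_p_x * q * v^(k+1)
With constant q=0.029, v=0.943396
Sum = 0.230388
NSP = 250516 * 0.230388
= 57716.0016


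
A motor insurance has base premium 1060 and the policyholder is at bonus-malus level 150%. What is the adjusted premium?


adjusted = base * BM_level / 100
= 1060 * 150 / 100
= 1060 * 1.5
= 1590.0


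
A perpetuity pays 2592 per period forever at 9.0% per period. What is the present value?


PV = PMT / i
= 2592 / 0.09
= 28800.0


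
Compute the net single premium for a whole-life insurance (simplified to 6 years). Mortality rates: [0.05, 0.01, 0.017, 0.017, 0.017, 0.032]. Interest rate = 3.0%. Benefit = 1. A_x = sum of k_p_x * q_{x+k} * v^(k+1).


v = 0.970874
Year 0: k_p_x=1.0, q=0.05, term=0.048544
Year 1: k_p_x=0.95, q=0.01, term=0.008955
Year 2: k_p_x=0.9405, q=0.017, term=0.014632
Year 3: k_p_x=0.924512, q=0.017, term=0.013964
Year 4: k_p_x=0.908795, q=0.017, term=0.013327
Year 5: k_p_x=0.893345, q=0.032, term=0.023941
A_x = 0.1234


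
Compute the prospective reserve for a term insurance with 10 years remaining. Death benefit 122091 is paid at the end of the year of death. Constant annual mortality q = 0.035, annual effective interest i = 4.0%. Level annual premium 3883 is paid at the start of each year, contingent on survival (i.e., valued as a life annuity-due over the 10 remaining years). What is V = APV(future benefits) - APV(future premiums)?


v = 1/(1+i) = 0.961538
APV(future benefits) per unit = sum_{k=0}^{9} k_p_x * q * v^(k+1) = 0.245893
APV(future benefits) = 122091 * 0.245893 = 30021.3688
Life annuity-due factor ä_{x:10} = sum_{k=0}^{9} k_p_x * v^k = 7.306546
APV(future premiums) = 3883 * 7.306546 = 28371.3188
V = 30021.3688 - 28371.3188
= 1650.05


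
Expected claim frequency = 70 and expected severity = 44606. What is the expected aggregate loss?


E[S] = E[N] * E[X]
= 70 * 44606
= 3.1224e+06


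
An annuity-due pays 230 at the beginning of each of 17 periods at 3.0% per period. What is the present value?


PV_due = PMT * (1-(1+i)^(-n))/i * (1+i)
PV_immediate = 3028.2072
PV_due = 3028.2072 * 1.03
= 3119.0535


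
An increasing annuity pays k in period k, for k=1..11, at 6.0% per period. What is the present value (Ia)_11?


(Ia)_n = sum_{k=1}^{n} k * v^k, v = 1/(1+i)
v = 0.943396
Sum computed term by term:
(Ia)_11 = 42.7571


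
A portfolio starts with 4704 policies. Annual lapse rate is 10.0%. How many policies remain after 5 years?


remaining = initial * (1 - lapse)^years
= 4704 * (1 - 0.1)^5
= 4704 * 0.59049
= 2777.665


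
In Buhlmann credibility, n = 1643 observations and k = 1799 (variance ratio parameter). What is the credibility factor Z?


Z = n / (n + k)
= 1643 / (1643 + 1799)
= 1643 / 3442
= 0.4773


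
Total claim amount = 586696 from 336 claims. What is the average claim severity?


severity = total / number
= 586696 / 336
= 1746.119


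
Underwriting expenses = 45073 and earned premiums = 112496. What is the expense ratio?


Expense ratio = expenses / premiums
= 45073 / 112496
= 0.4007


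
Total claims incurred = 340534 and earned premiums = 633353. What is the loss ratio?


Loss ratio = claims / premiums
= 340534 / 633353
= 0.5377


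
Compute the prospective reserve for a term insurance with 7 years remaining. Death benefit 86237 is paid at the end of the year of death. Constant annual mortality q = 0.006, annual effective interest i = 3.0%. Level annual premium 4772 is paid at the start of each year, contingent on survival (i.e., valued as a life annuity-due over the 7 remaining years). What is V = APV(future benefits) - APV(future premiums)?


v = 1/(1+i) = 0.970874
APV(future benefits) per unit = sum_{k=0}^{6} k_p_x * q * v^(k+1) = 0.036742
APV(future benefits) = 86237 * 0.036742 = 3168.4874
Life annuity-due factor ä_{x:7} = sum_{k=0}^{6} k_p_x * v^k = 6.307312
APV(future premiums) = 4772 * 6.307312 = 30098.4936
V = 3168.4874 - 30098.4936
= -26930.0062


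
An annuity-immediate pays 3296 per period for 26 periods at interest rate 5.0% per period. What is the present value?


PV = PMT * (1 - (1+i)^(-n)) / i
= 3296 * (1 - (1+0.05)^(-26)) / 0.05
= 3296 * (1 - 0.281241) / 0.05
= 3296 * 14.375185
= 47380.6108


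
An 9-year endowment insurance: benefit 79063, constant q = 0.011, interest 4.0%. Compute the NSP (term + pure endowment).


Term component = 6206.9845
Pure endowment = 9_p_x * v^9 * benefit = 0.905246 * 0.702587 * 79063 = 50285.1627
NSP = 56492.1473


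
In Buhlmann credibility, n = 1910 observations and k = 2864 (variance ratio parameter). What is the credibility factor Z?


Z = n / (n + k)
= 1910 / (1910 + 2864)
= 1910 / 4774
= 0.4001


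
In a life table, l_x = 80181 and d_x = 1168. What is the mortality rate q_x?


q_x = d_x / l_x
= 1168 / 80181
= 0.0146


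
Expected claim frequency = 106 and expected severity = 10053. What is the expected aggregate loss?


E[S] = E[N] * E[X]
= 106 * 10053
= 1.0656e+06


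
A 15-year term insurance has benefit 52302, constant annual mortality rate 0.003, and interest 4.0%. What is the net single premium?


NSP = benefit * sum_{k=0}^{n-1} k_p_x * q * v^(k+1)
With constant q=0.003, v=0.961538
Sum = 0.032735
NSP = 52302 * 0.032735
= 1712.1161


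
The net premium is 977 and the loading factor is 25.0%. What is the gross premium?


Gross = net * (1 + loading)
= 977 * (1 + 0.25)
= 977 * 1.25
= 1221.25


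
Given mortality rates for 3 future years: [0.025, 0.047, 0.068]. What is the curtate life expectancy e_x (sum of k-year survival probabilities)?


e_x = sum_{k=1}^{n} k_p_x
k_p_x values:
  1_p_x = 0.975
  2_p_x = 0.929175
  3_p_x = 0.865991
e_x = 2.7702


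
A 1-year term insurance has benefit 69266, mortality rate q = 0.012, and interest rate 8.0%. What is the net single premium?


NSP = benefit * q * v
v = 1/(1+i) = 0.925926
NSP = 69266 * 0.012 * 0.925926
= 769.6222


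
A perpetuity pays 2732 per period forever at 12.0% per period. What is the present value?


PV = PMT / i
= 2732 / 0.12
= 22766.6667


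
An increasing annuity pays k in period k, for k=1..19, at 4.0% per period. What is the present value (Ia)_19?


(Ia)_n = sum_{k=1}^{n} k * v^k, v = 1/(1+i)
v = 0.961538
Sum computed term by term:
(Ia)_19 = 116.0273


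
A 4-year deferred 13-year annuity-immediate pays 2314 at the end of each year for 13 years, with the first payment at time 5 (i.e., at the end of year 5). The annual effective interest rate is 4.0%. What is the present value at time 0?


PV at time 4 of the 13-year annuity-immediate:
a_n = 2314 * (1-(1+0.04)^(-13))/0.04 = 23106.7891
Discount back 4 years to time 0:
PV = 23106.7891 * (1+0.04)^(-4)
= 23106.7891 * 0.854804
= 19751.7802


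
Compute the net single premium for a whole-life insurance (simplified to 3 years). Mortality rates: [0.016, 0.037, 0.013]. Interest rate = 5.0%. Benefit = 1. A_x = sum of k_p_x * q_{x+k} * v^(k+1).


v = 0.952381
Year 0: k_p_x=1.0, q=0.016, term=0.015238
Year 1: k_p_x=0.984, q=0.037, term=0.033023
Year 2: k_p_x=0.947592, q=0.013, term=0.010641
A_x = 0.0589


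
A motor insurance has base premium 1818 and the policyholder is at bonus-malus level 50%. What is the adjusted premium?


adjusted = base * BM_level / 100
= 1818 * 50 / 100
= 1818 * 0.5
= 909.0


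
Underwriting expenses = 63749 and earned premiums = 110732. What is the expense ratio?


Expense ratio = expenses / premiums
= 63749 / 110732
= 0.5757


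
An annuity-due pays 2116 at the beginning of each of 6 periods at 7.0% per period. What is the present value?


PV_due = PMT * (1-(1+i)^(-n))/i * (1+i)
PV_immediate = 10085.9979
PV_due = 10085.9979 * 1.07
= 10792.0178


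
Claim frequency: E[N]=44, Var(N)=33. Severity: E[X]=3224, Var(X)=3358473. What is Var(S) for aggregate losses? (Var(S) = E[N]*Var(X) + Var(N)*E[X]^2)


Var(S) = E[N]*Var(X) + Var(N)*E[X]^2
= 44*3358473 + 33*3224^2
= 147772812 + 343007808
= 4.9078e+08


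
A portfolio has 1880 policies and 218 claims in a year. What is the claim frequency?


frequency = claims / policies
= 218 / 1880
= 0.116


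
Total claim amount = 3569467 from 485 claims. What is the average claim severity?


severity = total / number
= 3569467 / 485
= 7359.7258


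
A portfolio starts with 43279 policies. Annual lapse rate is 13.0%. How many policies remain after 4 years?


remaining = initial * (1 - lapse)^years
= 43279 * (1 - 0.13)^4
= 43279 * 0.572898
= 24794.4357


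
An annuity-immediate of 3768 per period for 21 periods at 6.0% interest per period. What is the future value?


FV = PMT * ((1+i)^n - 1) / i
= 3768 * ((1.06)^21 - 1) / 0.06
= 3768 * (3.399564 - 1) / 0.06
= 150692.5941


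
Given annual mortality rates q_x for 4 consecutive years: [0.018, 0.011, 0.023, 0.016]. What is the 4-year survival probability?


p_k = 1 - q_k for each year
Survival = product of (1 - q_k)
= 0.982 * 0.989 * 0.977 * 0.984
= 0.9337


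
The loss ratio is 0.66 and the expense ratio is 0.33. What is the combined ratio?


Combined ratio = loss ratio + expense ratio
= 0.66 + 0.33
= 0.99


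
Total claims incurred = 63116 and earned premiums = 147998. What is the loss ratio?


Loss ratio = claims / premiums
= 63116 / 147998
= 0.4265


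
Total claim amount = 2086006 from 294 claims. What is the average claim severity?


severity = total / number
= 2086006 / 294
= 7095.2585


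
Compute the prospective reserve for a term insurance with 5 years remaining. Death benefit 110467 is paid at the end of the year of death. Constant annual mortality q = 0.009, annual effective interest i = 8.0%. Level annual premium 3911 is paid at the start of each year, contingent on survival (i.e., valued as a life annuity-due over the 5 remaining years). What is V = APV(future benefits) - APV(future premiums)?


v = 1/(1+i) = 0.925926
APV(future benefits) per unit = sum_{k=0}^{4} k_p_x * q * v^(k+1) = 0.035342
APV(future benefits) = 110467 * 0.035342 = 3904.165
Life annuity-due factor ä_{x:5} = sum_{k=0}^{4} k_p_x * v^k = 4.241084
APV(future premiums) = 3911 * 4.241084 = 16586.8784
V = 3904.165 - 16586.8784
= -12682.7135


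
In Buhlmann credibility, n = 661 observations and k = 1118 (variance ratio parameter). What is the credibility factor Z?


Z = n / (n + k)
= 661 / (661 + 1118)
= 661 / 1779
= 0.3716


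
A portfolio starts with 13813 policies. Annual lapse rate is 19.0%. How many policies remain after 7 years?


remaining = initial * (1 - lapse)^years
= 13813 * (1 - 0.19)^7
= 13813 * 0.228768
= 3159.9713


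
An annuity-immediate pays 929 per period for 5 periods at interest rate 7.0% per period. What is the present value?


PV = PMT * (1 - (1+i)^(-n)) / i
= 929 * (1 - (1+0.07)^(-5)) / 0.07
= 929 * (1 - 0.712986) / 0.07
= 929 * 4.100197
= 3809.0834


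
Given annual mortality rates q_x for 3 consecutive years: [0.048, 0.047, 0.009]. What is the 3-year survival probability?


p_k = 1 - q_k for each year
Survival = product of (1 - q_k)
= 0.952 * 0.953 * 0.991
= 0.8991


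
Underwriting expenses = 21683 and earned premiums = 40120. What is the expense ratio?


Expense ratio = expenses / premiums
= 21683 / 40120
= 0.5405


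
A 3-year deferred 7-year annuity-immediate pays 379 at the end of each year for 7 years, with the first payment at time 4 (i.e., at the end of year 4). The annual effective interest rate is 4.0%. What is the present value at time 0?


PV at time 3 of the 7-year annuity-immediate:
a_n = 379 * (1-(1+0.04)^(-7))/0.04 = 2274.7787
Discount back 3 years to time 0:
PV = 2274.7787 * (1+0.04)^(-3)
= 2274.7787 * 0.888996
= 2022.27
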